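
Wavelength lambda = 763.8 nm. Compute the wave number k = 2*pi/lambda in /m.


k = 2 * pi / lambda
= 6.2832 / (763.8e-9)
= 6.2832 / 7.6380e-07
= 8.2262e+06 /m

8.2262e+06


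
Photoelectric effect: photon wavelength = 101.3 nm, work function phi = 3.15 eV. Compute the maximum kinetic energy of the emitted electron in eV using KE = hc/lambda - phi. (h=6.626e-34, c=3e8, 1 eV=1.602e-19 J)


E_photon = hc / lambda
= (6.626e-34)(3e8) / (101.3e-9)
= 1.9623e-18 J
= 12.249 eV
KE = E_photon - phi
= 12.249 - 3.15
= 9.099 eV

9.099


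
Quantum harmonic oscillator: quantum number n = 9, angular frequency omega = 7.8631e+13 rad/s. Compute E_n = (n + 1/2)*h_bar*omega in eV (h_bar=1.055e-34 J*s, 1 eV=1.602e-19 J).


E = (n + 1/2) * h_bar * omega
= (9 + 0.5) * 1.055e-34 * 7.8631e+13
= 9.5 * 8.2956e-21
= 7.8808e-20 J
= 0.4919 eV

0.4919


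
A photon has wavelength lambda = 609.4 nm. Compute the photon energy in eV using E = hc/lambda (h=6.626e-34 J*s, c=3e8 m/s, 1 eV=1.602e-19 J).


E = hc / lambda
= (6.626e-34)(3e8) / (609.4e-9)
= 1.9878e-25 / 6.0940e-07
= 3.2619e-19 J
Converting to eV: 3.2619e-19 / 1.602e-19
= 2.0361 eV

2.0361


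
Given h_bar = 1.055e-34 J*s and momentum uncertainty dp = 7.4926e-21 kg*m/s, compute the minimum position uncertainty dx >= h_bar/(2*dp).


dx = h_bar / (2 * dp)
= 1.055e-34 / (2 * 7.4926e-21)
= 1.055e-34 / 1.4985e-20
= 7.0403e-15 m

7.0403e-15


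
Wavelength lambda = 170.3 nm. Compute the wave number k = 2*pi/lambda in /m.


k = 2 * pi / lambda
= 6.2832 / (170.3e-9)
= 6.2832 / 1.7030e-07
= 3.6895e+07 /m

3.6895e+07


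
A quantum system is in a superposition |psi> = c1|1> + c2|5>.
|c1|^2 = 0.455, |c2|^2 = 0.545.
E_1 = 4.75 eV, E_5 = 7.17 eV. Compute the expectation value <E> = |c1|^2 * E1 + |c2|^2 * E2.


<E> = |c1|^2 * E1 + |c2|^2 * E2
= 0.455 * 4.75 + 0.545 * 7.17
= 2.1612 + 3.9077
= 6.0689 eV

6.0689


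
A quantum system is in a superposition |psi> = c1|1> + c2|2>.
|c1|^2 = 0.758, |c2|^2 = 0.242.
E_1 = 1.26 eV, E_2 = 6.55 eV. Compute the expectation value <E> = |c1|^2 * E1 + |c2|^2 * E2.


<E> = |c1|^2 * E1 + |c2|^2 * E2
= 0.758 * 1.26 + 0.242 * 6.55
= 0.9551 + 1.5851
= 2.5402 eV

2.5402


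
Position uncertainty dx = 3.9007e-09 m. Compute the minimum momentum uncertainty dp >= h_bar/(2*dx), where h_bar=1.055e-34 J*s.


dp = h_bar / (2 * dx)
= 1.055e-34 / (2 * 3.9007e-09)
= 1.055e-34 / 7.8014e-09
= 1.3523e-26 kg*m/s

1.3523e-26


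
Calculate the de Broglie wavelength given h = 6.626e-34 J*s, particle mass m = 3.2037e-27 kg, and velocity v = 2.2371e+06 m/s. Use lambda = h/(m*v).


lambda = h / (m * v)
= 6.626e-34 / (3.2037e-27 * 2.2371e+06)
= 6.626e-34 / 7.1670e-21
= 9.2452e-14 m

9.2452e-14


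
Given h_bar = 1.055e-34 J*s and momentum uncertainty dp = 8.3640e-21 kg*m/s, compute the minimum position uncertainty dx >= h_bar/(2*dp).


dx = h_bar / (2 * dp)
= 1.055e-34 / (2 * 8.3640e-21)
= 1.055e-34 / 1.6728e-20
= 6.3068e-15 m

6.3068e-15


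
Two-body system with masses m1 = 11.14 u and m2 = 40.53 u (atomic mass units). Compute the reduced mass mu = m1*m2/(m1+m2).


mu = m1 * m2 / (m1 + m2)
= 11.14 * 40.53 / (11.14 + 40.53)
= 451.5042 / 51.67
= 8.7382 u

8.7382


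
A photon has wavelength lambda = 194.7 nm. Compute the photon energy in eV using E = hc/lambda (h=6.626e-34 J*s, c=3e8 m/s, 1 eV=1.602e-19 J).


E = hc / lambda
= (6.626e-34)(3e8) / (194.7e-9)
= 1.9878e-25 / 1.9470e-07
= 1.0210e-18 J
Converting to eV: 1.0210e-18 / 1.602e-19
= 6.373 eV

6.373


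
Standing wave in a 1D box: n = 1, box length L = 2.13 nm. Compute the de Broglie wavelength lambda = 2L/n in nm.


lambda = 2L / n
= 2 * 2.13 / 1
= 4.26 / 1
= 4.26 nm

4.26


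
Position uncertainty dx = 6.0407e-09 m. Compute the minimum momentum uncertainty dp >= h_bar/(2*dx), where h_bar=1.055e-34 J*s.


dp = h_bar / (2 * dx)
= 1.055e-34 / (2 * 6.0407e-09)
= 1.055e-34 / 1.2081e-08
= 8.7324e-27 kg*m/s

8.7324e-27


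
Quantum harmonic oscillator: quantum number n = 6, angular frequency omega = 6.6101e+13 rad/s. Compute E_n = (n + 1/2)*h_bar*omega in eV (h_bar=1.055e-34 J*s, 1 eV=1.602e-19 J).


E = (n + 1/2) * h_bar * omega
= (6 + 0.5) * 1.055e-34 * 6.6101e+13
= 6.5 * 6.9737e-21
= 4.5329e-20 J
= 0.283 eV

0.283


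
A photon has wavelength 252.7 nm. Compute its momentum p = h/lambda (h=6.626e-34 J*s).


p = h / lambda
= 6.626e-34 / (252.7e-9)
= 6.626e-34 / 2.5270e-07
= 2.6221e-27 kg*m/s

2.6221e-27


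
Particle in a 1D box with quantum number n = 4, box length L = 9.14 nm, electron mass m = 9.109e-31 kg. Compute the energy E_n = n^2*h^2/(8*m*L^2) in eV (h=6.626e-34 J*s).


E = n^2 * h^2 / (8 * m * L^2)
= 4^2 * (6.626e-34)^2 / (8 * 9.109e-31 * (9.14e-9)^2)
= 16 * 4.3904e-67 / (8 * 9.109e-31 * 8.3540e-17)
= 1.1539e-20 J
= 0.072 eV

0.072


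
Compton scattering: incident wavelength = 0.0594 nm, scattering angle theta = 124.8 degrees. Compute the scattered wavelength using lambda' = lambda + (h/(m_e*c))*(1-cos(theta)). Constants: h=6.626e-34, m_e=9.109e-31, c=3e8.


Compton wavelength: h/(m_e*c) = 2.4247e-12 m
d_lambda = 2.4247e-12 * (1 - cos(124.8 deg))
= 2.4247e-12 * 1.570714
= 3.8085e-12 m = 0.003809 nm
lambda' = 0.0594 + 0.003809
= 0.063209 nm

0.063209


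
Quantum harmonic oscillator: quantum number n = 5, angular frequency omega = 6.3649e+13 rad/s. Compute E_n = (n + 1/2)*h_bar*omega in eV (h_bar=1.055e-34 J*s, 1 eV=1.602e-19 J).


E = (n + 1/2) * h_bar * omega
= (5 + 0.5) * 1.055e-34 * 6.3649e+13
= 5.5 * 6.7150e-21
= 3.6932e-20 J
= 0.2305 eV

0.2305


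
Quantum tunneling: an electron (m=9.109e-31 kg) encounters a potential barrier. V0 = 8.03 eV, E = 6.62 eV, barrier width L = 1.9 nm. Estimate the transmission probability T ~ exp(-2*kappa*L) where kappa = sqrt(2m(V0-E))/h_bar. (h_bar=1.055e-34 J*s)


V0 - E = 1.41 eV = 2.2588e-19 J
kappa = sqrt(2 * m * (V0-E)) / h_bar
= sqrt(2 * 9.109e-31 * 2.2588e-19) / 1.055e-34
= 6.0805e+09 /m
2*kappa*L = 2 * 6.0805e+09 * 1.9e-9
= 23.1059
T = exp(-23.1059) = 9.231001e-11

9.231001e-11


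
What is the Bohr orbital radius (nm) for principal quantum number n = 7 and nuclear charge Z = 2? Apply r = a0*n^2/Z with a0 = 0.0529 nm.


r = a0 * n^2 / Z
= 0.0529 * 7^2 / 2
= 0.0529 * 49 / 2
= 1.2961 nm

1.2961


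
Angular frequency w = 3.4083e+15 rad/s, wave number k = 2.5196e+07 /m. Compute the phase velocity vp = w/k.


vp = w / k
= 3.4083e+15 / 2.5196e+07
= 1.3527e+08 m/s

1.3527e+08


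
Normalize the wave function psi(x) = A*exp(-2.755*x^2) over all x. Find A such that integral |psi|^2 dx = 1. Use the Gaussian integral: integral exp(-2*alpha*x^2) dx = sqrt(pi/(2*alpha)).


integral |psi|^2 dx = A^2 * sqrt(pi/(2*alpha)) = 1
A^2 = sqrt(2*alpha/pi)
= sqrt(2 * 2.755 / pi)
= 1.324344
A = sqrt(1.324344)
= 1.1508

1.1508


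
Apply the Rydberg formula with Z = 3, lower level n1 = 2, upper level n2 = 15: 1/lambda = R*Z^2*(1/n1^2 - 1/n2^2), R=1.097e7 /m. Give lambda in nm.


1/lambda = R * Z^2 * (1/n1^2 - 1/n2^2)
= 1.097e7 * 3^2 * (1/2^2 - 1/15^2)
= 1.097e7 * 9 * (0.25 - 0.004444)
= 2.4244e+07 /m
lambda = 1 / 2.4244e+07
= 41.2478 nm

41.2478


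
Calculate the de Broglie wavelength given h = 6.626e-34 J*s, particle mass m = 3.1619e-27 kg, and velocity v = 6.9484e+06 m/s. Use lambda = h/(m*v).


lambda = h / (m * v)
= 6.626e-34 / (3.1619e-27 * 6.9484e+06)
= 6.626e-34 / 2.1970e-20
= 3.0159e-14 m

3.0159e-14


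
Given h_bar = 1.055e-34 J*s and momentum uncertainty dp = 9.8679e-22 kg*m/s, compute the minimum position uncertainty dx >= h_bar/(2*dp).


dx = h_bar / (2 * dp)
= 1.055e-34 / (2 * 9.8679e-22)
= 1.055e-34 / 1.9736e-21
= 5.3456e-14 m

5.3456e-14


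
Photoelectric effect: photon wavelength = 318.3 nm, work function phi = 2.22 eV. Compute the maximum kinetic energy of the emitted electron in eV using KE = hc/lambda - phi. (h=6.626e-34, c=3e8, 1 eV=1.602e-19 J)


E_photon = hc / lambda
= (6.626e-34)(3e8) / (318.3e-9)
= 6.2451e-19 J
= 3.8983 eV
KE = E_photon - phi
= 3.8983 - 2.22
= 1.6783 eV

1.6783


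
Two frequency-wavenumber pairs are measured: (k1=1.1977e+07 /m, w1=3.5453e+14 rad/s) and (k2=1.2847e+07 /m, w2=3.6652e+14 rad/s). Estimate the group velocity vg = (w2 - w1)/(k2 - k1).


vg = (w2 - w1) / (k2 - k1)
= (3.6652e+14 - 3.5453e+14) / (1.2847e+07 - 1.1977e+07)
= 1.1990e+13 / 8.7000e+05
= 1.3782e+07 m/s

1.3782e+07


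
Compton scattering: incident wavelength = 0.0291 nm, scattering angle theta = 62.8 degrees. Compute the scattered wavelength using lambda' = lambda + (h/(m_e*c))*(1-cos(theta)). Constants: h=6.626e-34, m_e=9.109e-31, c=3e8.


Compton wavelength: h/(m_e*c) = 2.4247e-12 m
d_lambda = 2.4247e-12 * (1 - cos(62.8 deg))
= 2.4247e-12 * 0.542902
= 1.3164e-12 m = 0.001316 nm
lambda' = 0.0291 + 0.001316
= 0.030416 nm

0.030416


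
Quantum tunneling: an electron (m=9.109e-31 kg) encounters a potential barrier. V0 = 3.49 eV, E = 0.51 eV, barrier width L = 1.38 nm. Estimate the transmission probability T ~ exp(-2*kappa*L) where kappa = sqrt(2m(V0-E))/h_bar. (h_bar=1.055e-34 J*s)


V0 - E = 2.98 eV = 4.7740e-19 J
kappa = sqrt(2 * m * (V0-E)) / h_bar
= sqrt(2 * 9.109e-31 * 4.7740e-19) / 1.055e-34
= 8.8397e+09 /m
2*kappa*L = 2 * 8.8397e+09 * 1.38e-9
= 24.3976
T = exp(-24.3976) = 2.536735e-11

2.536735e-11


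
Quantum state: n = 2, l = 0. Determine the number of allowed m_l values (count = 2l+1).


m_l ranges from -l to +l in integer steps
So m_l goes from -0 to +0
Count = 2l + 1 = 2*0 + 1
= 1

1


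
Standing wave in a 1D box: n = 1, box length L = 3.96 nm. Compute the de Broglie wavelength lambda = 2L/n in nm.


lambda = 2L / n
= 2 * 3.96 / 1
= 7.92 / 1
= 7.92 nm

7.92


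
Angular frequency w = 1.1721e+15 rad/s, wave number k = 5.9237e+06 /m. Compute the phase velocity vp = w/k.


vp = w / k
= 1.1721e+15 / 5.9237e+06
= 1.9787e+08 m/s

1.9787e+08


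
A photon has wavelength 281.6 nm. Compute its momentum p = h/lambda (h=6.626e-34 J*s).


p = h / lambda
= 6.626e-34 / (281.6e-9)
= 6.626e-34 / 2.8160e-07
= 2.3530e-27 kg*m/s

2.3530e-27


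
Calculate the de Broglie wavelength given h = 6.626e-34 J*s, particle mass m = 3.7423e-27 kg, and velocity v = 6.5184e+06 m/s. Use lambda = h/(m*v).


lambda = h / (m * v)
= 6.626e-34 / (3.7423e-27 * 6.5184e+06)
= 6.626e-34 / 2.4394e-20
= 2.7163e-14 m

2.7163e-14


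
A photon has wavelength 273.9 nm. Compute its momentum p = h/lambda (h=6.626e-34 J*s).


p = h / lambda
= 6.626e-34 / (273.9e-9)
= 6.626e-34 / 2.7390e-07
= 2.4191e-27 kg*m/s

2.4191e-27


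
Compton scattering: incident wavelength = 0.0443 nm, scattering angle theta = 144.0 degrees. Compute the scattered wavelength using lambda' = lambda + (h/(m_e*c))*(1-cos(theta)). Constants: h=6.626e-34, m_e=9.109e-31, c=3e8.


Compton wavelength: h/(m_e*c) = 2.4247e-12 m
d_lambda = 2.4247e-12 * (1 - cos(144.0 deg))
= 2.4247e-12 * 1.809017
= 4.3863e-12 m = 0.004386 nm
lambda' = 0.0443 + 0.004386
= 0.048686 nm

0.048686


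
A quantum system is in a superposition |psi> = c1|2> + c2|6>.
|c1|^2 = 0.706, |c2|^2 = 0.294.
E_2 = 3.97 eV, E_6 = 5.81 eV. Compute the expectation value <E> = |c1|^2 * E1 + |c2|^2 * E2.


<E> = |c1|^2 * E1 + |c2|^2 * E2
= 0.706 * 3.97 + 0.294 * 5.81
= 2.8028 + 1.7081
= 4.511 eV

4.511


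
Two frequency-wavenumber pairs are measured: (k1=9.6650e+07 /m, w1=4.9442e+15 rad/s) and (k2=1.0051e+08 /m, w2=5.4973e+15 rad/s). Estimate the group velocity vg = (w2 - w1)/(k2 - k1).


vg = (w2 - w1) / (k2 - k1)
= (5.4973e+15 - 4.9442e+15) / (1.0051e+08 - 9.6650e+07)
= 5.5310e+14 / 3.8600e+06
= 1.4329e+08 m/s

1.4329e+08


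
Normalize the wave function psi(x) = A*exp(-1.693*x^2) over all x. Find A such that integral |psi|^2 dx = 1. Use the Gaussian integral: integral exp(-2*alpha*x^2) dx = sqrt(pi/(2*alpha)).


integral |psi|^2 dx = A^2 * sqrt(pi/(2*alpha)) = 1
A^2 = sqrt(2*alpha/pi)
= sqrt(2 * 1.693 / pi)
= 1.03817
A = sqrt(1.03817)
= 1.0189

1.0189


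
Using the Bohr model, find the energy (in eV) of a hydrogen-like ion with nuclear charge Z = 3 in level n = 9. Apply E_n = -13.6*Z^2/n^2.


E_n = -13.6 * Z^2 / n^2
= -13.6 * 3^2 / 9^2
= -13.6 * 9 / 81
= -1.5111 eV

-1.5111


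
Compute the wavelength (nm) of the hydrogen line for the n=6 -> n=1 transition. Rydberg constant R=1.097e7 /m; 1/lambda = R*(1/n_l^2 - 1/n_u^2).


1/lambda = R * (1/n_l^2 - 1/n_u^2)
= 1.097e7 * (1/1^2 - 1/6^2)
= 1.097e7 * (1.0 - 0.027778)
= 1.097e7 * 0.972222
= 1.0665e+07 /m
lambda = 1 / 1.0665e+07 = 93.7622 nm

93.7622


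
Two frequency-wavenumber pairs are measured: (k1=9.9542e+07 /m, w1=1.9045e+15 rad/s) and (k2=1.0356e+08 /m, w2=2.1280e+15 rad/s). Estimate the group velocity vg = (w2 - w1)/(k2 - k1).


vg = (w2 - w1) / (k2 - k1)
= (2.1280e+15 - 1.9045e+15) / (1.0356e+08 - 9.9542e+07)
= 2.2350e+14 / 4.0180e+06
= 5.5625e+07 m/s

5.5625e+07


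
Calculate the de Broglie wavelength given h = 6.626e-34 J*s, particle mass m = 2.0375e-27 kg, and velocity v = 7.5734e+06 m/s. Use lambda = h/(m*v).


lambda = h / (m * v)
= 6.626e-34 / (2.0375e-27 * 7.5734e+06)
= 6.626e-34 / 1.5431e-20
= 4.2940e-14 m

4.2940e-14


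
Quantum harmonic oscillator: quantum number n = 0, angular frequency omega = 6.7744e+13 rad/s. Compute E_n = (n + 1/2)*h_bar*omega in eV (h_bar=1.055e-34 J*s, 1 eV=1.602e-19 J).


E = (n + 1/2) * h_bar * omega
= (0 + 0.5) * 1.055e-34 * 6.7744e+13
= 0.5 * 7.1470e-21
= 3.5735e-21 J
= 0.0223 eV

0.0223


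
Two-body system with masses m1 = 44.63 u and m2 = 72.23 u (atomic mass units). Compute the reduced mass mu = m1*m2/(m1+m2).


mu = m1 * m2 / (m1 + m2)
= 44.63 * 72.23 / (44.63 + 72.23)
= 3223.6249 / 116.86
= 27.5854 u

27.5854


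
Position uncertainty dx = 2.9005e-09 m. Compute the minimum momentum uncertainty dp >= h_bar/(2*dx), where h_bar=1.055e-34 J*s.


dp = h_bar / (2 * dx)
= 1.055e-34 / (2 * 2.9005e-09)
= 1.055e-34 / 5.8010e-09
= 1.8187e-26 kg*m/s

1.8187e-26


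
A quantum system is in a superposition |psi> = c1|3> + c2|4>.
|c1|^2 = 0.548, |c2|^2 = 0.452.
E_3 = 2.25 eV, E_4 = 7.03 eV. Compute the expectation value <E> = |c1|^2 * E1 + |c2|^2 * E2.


<E> = |c1|^2 * E1 + |c2|^2 * E2
= 0.548 * 2.25 + 0.452 * 7.03
= 1.233 + 3.1776
= 4.4106 eV

4.4106


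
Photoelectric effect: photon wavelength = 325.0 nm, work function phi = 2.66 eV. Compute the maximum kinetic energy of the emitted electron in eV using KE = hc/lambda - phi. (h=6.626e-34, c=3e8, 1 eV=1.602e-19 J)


E_photon = hc / lambda
= (6.626e-34)(3e8) / (325.0e-9)
= 6.1163e-19 J
= 3.8179 eV
KE = E_photon - phi
= 3.8179 - 2.66
= 1.1579 eV

1.1579


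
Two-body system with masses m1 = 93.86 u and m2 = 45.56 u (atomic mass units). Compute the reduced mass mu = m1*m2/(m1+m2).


mu = m1 * m2 / (m1 + m2)
= 93.86 * 45.56 / (93.86 + 45.56)
= 4276.2616 / 139.42
= 30.6718 u

30.6718


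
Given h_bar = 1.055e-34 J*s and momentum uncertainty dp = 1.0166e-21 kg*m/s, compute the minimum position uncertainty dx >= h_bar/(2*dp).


dx = h_bar / (2 * dp)
= 1.055e-34 / (2 * 1.0166e-21)
= 1.055e-34 / 2.0332e-21
= 5.1889e-14 m

5.1889e-14


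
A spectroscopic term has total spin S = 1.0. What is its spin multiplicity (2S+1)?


Spin multiplicity = 2S + 1
= 2 * 1.0 + 1
= 2.0 + 1
= 3

3


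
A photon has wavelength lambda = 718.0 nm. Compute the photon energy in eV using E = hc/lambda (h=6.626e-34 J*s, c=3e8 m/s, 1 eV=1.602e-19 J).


E = hc / lambda
= (6.626e-34)(3e8) / (718.0e-9)
= 1.9878e-25 / 7.1800e-07
= 2.7685e-19 J
Converting to eV: 2.7685e-19 / 1.602e-19
= 1.7282 eV

1.7282


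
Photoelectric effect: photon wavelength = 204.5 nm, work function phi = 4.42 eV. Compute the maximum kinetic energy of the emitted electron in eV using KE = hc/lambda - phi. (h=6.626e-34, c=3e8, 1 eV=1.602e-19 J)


E_photon = hc / lambda
= (6.626e-34)(3e8) / (204.5e-9)
= 9.7203e-19 J
= 6.0676 eV
KE = E_photon - phi
= 6.0676 - 4.42
= 1.6476 eV

1.6476


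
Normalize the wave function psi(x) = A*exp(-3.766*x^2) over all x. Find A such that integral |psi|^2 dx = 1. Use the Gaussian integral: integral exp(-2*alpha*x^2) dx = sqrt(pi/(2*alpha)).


integral |psi|^2 dx = A^2 * sqrt(pi/(2*alpha)) = 1
A^2 = sqrt(2*alpha/pi)
= sqrt(2 * 3.766 / pi)
= 1.54839
A = sqrt(1.54839)
= 1.2443

1.2443


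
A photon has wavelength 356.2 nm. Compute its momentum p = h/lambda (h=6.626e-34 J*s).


p = h / lambda
= 6.626e-34 / (356.2e-9)
= 6.626e-34 / 3.5620e-07
= 1.8602e-27 kg*m/s

1.8602e-27


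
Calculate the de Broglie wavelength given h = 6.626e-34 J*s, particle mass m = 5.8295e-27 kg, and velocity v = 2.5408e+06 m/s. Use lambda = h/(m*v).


lambda = h / (m * v)
= 6.626e-34 / (5.8295e-27 * 2.5408e+06)
= 6.626e-34 / 1.4812e-20
= 4.4735e-14 m

4.4735e-14


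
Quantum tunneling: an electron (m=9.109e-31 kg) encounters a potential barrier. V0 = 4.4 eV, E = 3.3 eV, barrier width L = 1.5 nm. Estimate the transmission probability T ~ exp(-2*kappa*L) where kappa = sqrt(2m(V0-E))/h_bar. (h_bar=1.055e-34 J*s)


V0 - E = 1.1 eV = 1.7622e-19 J
kappa = sqrt(2 * m * (V0-E)) / h_bar
= sqrt(2 * 9.109e-31 * 1.7622e-19) / 1.055e-34
= 5.3706e+09 /m
2*kappa*L = 2 * 5.3706e+09 * 1.5e-9
= 16.1119
T = exp(-16.1119) = 1.006215e-07

1.006215e-07


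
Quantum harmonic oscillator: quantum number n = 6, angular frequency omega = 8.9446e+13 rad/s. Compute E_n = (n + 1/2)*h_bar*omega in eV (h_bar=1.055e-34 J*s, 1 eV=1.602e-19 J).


E = (n + 1/2) * h_bar * omega
= (6 + 0.5) * 1.055e-34 * 8.9446e+13
= 6.5 * 9.4366e-21
= 6.1338e-20 J
= 0.3829 eV

0.3829


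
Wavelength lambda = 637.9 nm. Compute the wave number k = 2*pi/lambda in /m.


k = 2 * pi / lambda
= 6.2832 / (637.9e-9)
= 6.2832 / 6.3790e-07
= 9.8498e+06 /m

9.8498e+06


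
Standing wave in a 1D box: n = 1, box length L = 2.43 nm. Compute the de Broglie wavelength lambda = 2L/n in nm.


lambda = 2L / n
= 2 * 2.43 / 1
= 4.86 / 1
= 4.86 nm

4.86


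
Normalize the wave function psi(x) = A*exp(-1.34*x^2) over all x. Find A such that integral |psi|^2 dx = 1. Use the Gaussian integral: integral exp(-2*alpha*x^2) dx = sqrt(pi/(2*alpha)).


integral |psi|^2 dx = A^2 * sqrt(pi/(2*alpha)) = 1
A^2 = sqrt(2*alpha/pi)
= sqrt(2 * 1.34 / pi)
= 0.923618
A = sqrt(0.923618)
= 0.9611

0.9611


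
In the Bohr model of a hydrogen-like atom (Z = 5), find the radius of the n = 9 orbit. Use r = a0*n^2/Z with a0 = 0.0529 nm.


r = a0 * n^2 / Z
= 0.0529 * 9^2 / 5
= 0.0529 * 81 / 5
= 0.857 nm

0.857


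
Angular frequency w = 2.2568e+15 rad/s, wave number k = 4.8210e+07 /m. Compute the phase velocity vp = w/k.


vp = w / k
= 2.2568e+15 / 4.8210e+07
= 4.6812e+07 m/s

4.6812e+07


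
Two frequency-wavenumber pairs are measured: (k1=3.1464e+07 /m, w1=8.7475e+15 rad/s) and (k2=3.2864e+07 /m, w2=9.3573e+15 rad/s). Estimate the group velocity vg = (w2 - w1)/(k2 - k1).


vg = (w2 - w1) / (k2 - k1)
= (9.3573e+15 - 8.7475e+15) / (3.2864e+07 - 3.1464e+07)
= 6.0980e+14 / 1.4000e+06
= 4.3557e+08 m/s

4.3557e+08


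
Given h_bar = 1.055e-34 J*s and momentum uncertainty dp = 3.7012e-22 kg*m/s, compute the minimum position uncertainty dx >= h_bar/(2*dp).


dx = h_bar / (2 * dp)
= 1.055e-34 / (2 * 3.7012e-22)
= 1.055e-34 / 7.4024e-22
= 1.4252e-13 m

1.4252e-13


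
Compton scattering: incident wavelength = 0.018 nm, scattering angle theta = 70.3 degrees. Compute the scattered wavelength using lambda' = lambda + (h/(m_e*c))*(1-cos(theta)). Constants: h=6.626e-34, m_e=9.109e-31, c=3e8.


Compton wavelength: h/(m_e*c) = 2.4247e-12 m
d_lambda = 2.4247e-12 * (1 - cos(70.3 deg))
= 2.4247e-12 * 0.662905
= 1.6074e-12 m = 0.001607 nm
lambda' = 0.018 + 0.001607
= 0.019607 nm

0.019607


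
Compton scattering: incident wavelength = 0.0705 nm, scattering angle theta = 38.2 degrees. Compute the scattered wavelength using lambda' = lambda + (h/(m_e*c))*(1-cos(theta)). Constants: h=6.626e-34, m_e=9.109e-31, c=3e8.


Compton wavelength: h/(m_e*c) = 2.4247e-12 m
d_lambda = 2.4247e-12 * (1 - cos(38.2 deg))
= 2.4247e-12 * 0.214143
= 5.1923e-13 m = 0.000519 nm
lambda' = 0.0705 + 0.000519
= 0.071019 nm

0.071019


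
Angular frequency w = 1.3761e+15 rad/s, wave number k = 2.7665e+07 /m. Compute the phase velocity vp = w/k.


vp = w / k
= 1.3761e+15 / 2.7665e+07
= 4.9742e+07 m/s

4.9742e+07


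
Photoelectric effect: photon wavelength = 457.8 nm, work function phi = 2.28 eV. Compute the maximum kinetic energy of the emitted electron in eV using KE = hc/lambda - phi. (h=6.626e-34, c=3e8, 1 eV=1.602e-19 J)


E_photon = hc / lambda
= (6.626e-34)(3e8) / (457.8e-9)
= 4.3421e-19 J
= 2.7104 eV
KE = E_photon - phi
= 2.7104 - 2.28
= 0.4304 eV

0.4304


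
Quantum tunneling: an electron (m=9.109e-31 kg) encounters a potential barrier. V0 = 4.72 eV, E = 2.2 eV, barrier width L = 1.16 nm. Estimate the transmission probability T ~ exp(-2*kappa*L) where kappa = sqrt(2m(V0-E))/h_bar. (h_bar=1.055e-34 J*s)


V0 - E = 2.52 eV = 4.0370e-19 J
kappa = sqrt(2 * m * (V0-E)) / h_bar
= sqrt(2 * 9.109e-31 * 4.0370e-19) / 1.055e-34
= 8.1289e+09 /m
2*kappa*L = 2 * 8.1289e+09 * 1.16e-9
= 18.8589
T = exp(-18.8589) = 6.451551e-09

6.451551e-09


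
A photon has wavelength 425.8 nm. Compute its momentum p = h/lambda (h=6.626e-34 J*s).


p = h / lambda
= 6.626e-34 / (425.8e-9)
= 6.626e-34 / 4.2580e-07
= 1.5561e-27 kg*m/s

1.5561e-27


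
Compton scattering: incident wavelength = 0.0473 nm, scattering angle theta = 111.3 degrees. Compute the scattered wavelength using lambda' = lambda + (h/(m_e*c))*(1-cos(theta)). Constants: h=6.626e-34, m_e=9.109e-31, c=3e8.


Compton wavelength: h/(m_e*c) = 2.4247e-12 m
d_lambda = 2.4247e-12 * (1 - cos(111.3 deg))
= 2.4247e-12 * 1.363251
= 3.3055e-12 m = 0.003305 nm
lambda' = 0.0473 + 0.003305
= 0.050605 nm

0.050605


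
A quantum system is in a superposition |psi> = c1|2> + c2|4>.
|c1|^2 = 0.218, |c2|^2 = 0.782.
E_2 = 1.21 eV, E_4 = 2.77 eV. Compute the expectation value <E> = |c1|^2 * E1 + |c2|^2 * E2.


<E> = |c1|^2 * E1 + |c2|^2 * E2
= 0.218 * 1.21 + 0.782 * 2.77
= 0.2638 + 2.1661
= 2.4299 eV

2.4299


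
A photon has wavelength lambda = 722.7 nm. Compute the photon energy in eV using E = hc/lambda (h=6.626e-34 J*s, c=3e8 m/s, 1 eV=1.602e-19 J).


E = hc / lambda
= (6.626e-34)(3e8) / (722.7e-9)
= 1.9878e-25 / 7.2270e-07
= 2.7505e-19 J
Converting to eV: 2.7505e-19 / 1.602e-19
= 1.7169 eV

1.7169


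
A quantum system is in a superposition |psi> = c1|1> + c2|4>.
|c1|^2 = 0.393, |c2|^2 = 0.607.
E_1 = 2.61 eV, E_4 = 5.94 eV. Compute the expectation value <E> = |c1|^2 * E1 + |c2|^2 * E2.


<E> = |c1|^2 * E1 + |c2|^2 * E2
= 0.393 * 2.61 + 0.607 * 5.94
= 1.0257 + 3.6056
= 4.6313 eV

4.6313


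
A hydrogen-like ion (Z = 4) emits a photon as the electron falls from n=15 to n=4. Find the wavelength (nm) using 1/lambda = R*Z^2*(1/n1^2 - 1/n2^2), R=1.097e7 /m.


1/lambda = R * Z^2 * (1/n1^2 - 1/n2^2)
= 1.097e7 * 4^2 * (1/4^2 - 1/15^2)
= 1.097e7 * 16 * (0.0625 - 0.004444)
= 1.0190e+07 /m
lambda = 1 / 1.0190e+07
= 98.1363 nm

98.1363


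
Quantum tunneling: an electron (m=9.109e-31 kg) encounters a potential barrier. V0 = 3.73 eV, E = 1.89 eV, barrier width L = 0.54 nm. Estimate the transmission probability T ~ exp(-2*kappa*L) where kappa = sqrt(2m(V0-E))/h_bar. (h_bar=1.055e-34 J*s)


V0 - E = 1.84 eV = 2.9477e-19 J
kappa = sqrt(2 * m * (V0-E)) / h_bar
= sqrt(2 * 9.109e-31 * 2.9477e-19) / 1.055e-34
= 6.9461e+09 /m
2*kappa*L = 2 * 6.9461e+09 * 0.54e-9
= 7.5017
T = exp(-7.5017) = 5.521247e-04

5.521247e-04


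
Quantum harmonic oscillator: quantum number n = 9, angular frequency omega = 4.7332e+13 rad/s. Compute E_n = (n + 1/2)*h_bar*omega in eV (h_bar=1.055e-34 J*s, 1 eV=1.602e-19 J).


E = (n + 1/2) * h_bar * omega
= (9 + 0.5) * 1.055e-34 * 4.7332e+13
= 9.5 * 4.9935e-21
= 4.7438e-20 J
= 0.2961 eV

0.2961


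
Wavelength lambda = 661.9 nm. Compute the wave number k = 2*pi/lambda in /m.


k = 2 * pi / lambda
= 6.2832 / (661.9e-9)
= 6.2832 / 6.6190e-07
= 9.4927e+06 /m

9.4927e+06


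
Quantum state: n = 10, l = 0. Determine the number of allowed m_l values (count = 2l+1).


m_l ranges from -l to +l in integer steps
So m_l goes from -0 to +0
Count = 2l + 1 = 2*0 + 1
= 1

1


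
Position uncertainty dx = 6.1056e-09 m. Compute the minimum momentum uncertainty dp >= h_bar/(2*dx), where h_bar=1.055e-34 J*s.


dp = h_bar / (2 * dx)
= 1.055e-34 / (2 * 6.1056e-09)
= 1.055e-34 / 1.2211e-08
= 8.6396e-27 kg*m/s

8.6396e-27


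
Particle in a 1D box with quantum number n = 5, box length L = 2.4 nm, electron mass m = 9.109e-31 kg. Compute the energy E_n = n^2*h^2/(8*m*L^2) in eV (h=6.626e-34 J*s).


E = n^2 * h^2 / (8 * m * L^2)
= 5^2 * (6.626e-34)^2 / (8 * 9.109e-31 * (2.4e-9)^2)
= 25 * 4.3904e-67 / (8 * 9.109e-31 * 5.7600e-18)
= 2.6149e-19 J
= 1.6323 eV

1.6323


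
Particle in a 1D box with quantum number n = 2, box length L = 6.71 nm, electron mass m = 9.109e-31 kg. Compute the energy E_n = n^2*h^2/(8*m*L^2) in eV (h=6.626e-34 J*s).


E = n^2 * h^2 / (8 * m * L^2)
= 2^2 * (6.626e-34)^2 / (8 * 9.109e-31 * (6.71e-9)^2)
= 4 * 4.3904e-67 / (8 * 9.109e-31 * 4.5024e-17)
= 5.3525e-21 J
= 0.0334 eV

0.0334


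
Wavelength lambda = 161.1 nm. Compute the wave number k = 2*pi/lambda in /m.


k = 2 * pi / lambda
= 6.2832 / (161.1e-9)
= 6.2832 / 1.6110e-07
= 3.9002e+07 /m

3.9002e+07


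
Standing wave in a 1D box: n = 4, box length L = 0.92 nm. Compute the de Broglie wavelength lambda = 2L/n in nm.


lambda = 2L / n
= 2 * 0.92 / 4
= 1.84 / 4
= 0.46 nm

0.46


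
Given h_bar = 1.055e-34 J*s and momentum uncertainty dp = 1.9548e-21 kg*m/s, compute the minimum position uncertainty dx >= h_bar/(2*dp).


dx = h_bar / (2 * dp)
= 1.055e-34 / (2 * 1.9548e-21)
= 1.055e-34 / 3.9096e-21
= 2.6985e-14 m

2.6985e-14


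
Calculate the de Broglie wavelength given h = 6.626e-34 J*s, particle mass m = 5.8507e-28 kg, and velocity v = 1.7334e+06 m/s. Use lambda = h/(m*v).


lambda = h / (m * v)
= 6.626e-34 / (5.8507e-28 * 1.7334e+06)
= 6.626e-34 / 1.0142e-21
= 6.5335e-13 m

6.5335e-13


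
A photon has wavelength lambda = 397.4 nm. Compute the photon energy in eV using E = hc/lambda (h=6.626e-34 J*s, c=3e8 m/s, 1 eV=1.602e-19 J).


E = hc / lambda
= (6.626e-34)(3e8) / (397.4e-9)
= 1.9878e-25 / 3.9740e-07
= 5.0020e-19 J
Converting to eV: 5.0020e-19 / 1.602e-19
= 3.1224 eV

3.1224


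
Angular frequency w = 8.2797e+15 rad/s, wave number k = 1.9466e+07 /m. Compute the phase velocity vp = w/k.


vp = w / k
= 8.2797e+15 / 1.9466e+07
= 4.2534e+08 m/s

4.2534e+08


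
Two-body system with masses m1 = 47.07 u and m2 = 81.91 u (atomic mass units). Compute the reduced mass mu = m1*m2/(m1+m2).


mu = m1 * m2 / (m1 + m2)
= 47.07 * 81.91 / (47.07 + 81.91)
= 3855.5037 / 128.98
= 29.8923 u

29.8923


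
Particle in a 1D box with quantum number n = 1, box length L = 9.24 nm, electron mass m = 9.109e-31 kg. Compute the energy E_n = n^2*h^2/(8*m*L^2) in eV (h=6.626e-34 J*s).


E = n^2 * h^2 / (8 * m * L^2)
= 1^2 * (6.626e-34)^2 / (8 * 9.109e-31 * (9.24e-9)^2)
= 1 * 4.3904e-67 / (8 * 9.109e-31 * 8.5378e-17)
= 7.0566e-22 J
= 0.0044 eV

0.0044


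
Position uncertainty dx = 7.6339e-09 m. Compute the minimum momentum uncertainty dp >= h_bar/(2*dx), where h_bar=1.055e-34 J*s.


dp = h_bar / (2 * dx)
= 1.055e-34 / (2 * 7.6339e-09)
= 1.055e-34 / 1.5268e-08
= 6.9100e-27 kg*m/s

6.9100e-27


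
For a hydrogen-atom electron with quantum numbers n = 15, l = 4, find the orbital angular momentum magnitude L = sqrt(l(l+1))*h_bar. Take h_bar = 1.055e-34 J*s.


L = sqrt(l*(l+1)) * h_bar
= sqrt(4 * 5) * 1.055e-34
= sqrt(20) * 1.055e-34
= 4.4721 * 1.055e-34
= 4.7181e-34 J*s

4.7181e-34


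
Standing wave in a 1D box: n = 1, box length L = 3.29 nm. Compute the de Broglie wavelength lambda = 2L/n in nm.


lambda = 2L / n
= 2 * 3.29 / 1
= 6.58 / 1
= 6.58 nm

6.58


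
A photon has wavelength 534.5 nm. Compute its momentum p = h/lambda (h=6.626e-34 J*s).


p = h / lambda
= 6.626e-34 / (534.5e-9)
= 6.626e-34 / 5.3450e-07
= 1.2397e-27 kg*m/s

1.2397e-27


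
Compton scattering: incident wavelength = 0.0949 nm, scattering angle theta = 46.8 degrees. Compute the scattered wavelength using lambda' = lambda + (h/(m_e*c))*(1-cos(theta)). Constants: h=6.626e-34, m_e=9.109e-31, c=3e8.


Compton wavelength: h/(m_e*c) = 2.4247e-12 m
d_lambda = 2.4247e-12 * (1 - cos(46.8 deg))
= 2.4247e-12 * 0.315453
= 7.6488e-13 m = 0.000765 nm
lambda' = 0.0949 + 0.000765
= 0.095665 nm

0.095665


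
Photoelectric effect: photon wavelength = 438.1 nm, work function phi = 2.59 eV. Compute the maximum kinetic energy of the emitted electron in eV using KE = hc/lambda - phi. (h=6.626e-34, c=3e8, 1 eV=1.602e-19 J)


E_photon = hc / lambda
= (6.626e-34)(3e8) / (438.1e-9)
= 4.5373e-19 J
= 2.8323 eV
KE = E_photon - phi
= 2.8323 - 2.59
= 0.2423 eV

0.2423


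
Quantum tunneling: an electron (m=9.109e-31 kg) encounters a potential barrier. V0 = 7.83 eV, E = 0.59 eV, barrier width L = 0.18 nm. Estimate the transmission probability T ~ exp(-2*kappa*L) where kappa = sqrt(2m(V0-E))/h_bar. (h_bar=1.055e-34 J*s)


V0 - E = 7.24 eV = 1.1598e-18 J
kappa = sqrt(2 * m * (V0-E)) / h_bar
= sqrt(2 * 9.109e-31 * 1.1598e-18) / 1.055e-34
= 1.3778e+10 /m
2*kappa*L = 2 * 1.3778e+10 * 0.18e-9
= 4.9602
T = exp(-4.9602) = 7.011386e-03

7.011386e-03


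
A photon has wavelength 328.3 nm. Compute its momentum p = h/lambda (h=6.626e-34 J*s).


p = h / lambda
= 6.626e-34 / (328.3e-9)
= 6.626e-34 / 3.2830e-07
= 2.0183e-27 kg*m/s

2.0183e-27


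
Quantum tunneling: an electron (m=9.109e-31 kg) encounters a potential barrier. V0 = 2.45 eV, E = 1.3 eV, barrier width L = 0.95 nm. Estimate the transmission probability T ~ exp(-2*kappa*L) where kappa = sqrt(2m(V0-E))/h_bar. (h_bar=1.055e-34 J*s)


V0 - E = 1.15 eV = 1.8423e-19 J
kappa = sqrt(2 * m * (V0-E)) / h_bar
= sqrt(2 * 9.109e-31 * 1.8423e-19) / 1.055e-34
= 5.4913e+09 /m
2*kappa*L = 2 * 5.4913e+09 * 0.95e-9
= 10.4335
T = exp(-10.4335) = 2.942872e-05

2.942872e-05


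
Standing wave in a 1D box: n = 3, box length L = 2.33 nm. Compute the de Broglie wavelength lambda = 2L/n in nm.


lambda = 2L / n
= 2 * 2.33 / 3
= 4.66 / 3
= 1.5533 nm

1.5533


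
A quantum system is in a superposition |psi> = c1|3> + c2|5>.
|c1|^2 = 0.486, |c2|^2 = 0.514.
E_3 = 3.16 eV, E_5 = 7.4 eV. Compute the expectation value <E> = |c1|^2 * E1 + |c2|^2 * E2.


<E> = |c1|^2 * E1 + |c2|^2 * E2
= 0.486 * 3.16 + 0.514 * 7.4
= 1.5358 + 3.8036
= 5.3394 eV

5.3394


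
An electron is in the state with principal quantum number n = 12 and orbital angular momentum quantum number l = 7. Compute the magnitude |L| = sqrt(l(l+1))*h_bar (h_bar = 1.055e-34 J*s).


L = sqrt(l*(l+1)) * h_bar
= sqrt(7 * 8) * 1.055e-34
= sqrt(56) * 1.055e-34
= 7.4833 * 1.055e-34
= 7.8949e-34 J*s

7.8949e-34


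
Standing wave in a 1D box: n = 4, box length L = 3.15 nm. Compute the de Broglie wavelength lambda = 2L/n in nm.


lambda = 2L / n
= 2 * 3.15 / 4
= 6.3 / 4
= 1.575 nm

1.575


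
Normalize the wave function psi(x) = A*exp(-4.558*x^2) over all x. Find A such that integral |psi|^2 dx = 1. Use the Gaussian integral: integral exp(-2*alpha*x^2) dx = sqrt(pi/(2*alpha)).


integral |psi|^2 dx = A^2 * sqrt(pi/(2*alpha)) = 1
A^2 = sqrt(2*alpha/pi)
= sqrt(2 * 4.558 / pi)
= 1.703441
A = sqrt(1.703441)
= 1.3052

1.3052


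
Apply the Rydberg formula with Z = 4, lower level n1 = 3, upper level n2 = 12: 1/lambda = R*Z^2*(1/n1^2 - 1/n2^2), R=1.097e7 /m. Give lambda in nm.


1/lambda = R * Z^2 * (1/n1^2 - 1/n2^2)
= 1.097e7 * 4^2 * (1/3^2 - 1/12^2)
= 1.097e7 * 16 * (0.111111 - 0.006944)
= 1.8283e+07 /m
lambda = 1 / 1.8283e+07
= 54.6946 nm

54.6946


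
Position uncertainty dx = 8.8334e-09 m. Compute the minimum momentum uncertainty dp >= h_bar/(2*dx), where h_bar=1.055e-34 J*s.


dp = h_bar / (2 * dx)
= 1.055e-34 / (2 * 8.8334e-09)
= 1.055e-34 / 1.7667e-08
= 5.9717e-27 kg*m/s

5.9717e-27


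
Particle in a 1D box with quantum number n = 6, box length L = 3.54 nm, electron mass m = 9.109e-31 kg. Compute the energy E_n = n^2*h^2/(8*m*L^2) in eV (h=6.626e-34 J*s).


E = n^2 * h^2 / (8 * m * L^2)
= 6^2 * (6.626e-34)^2 / (8 * 9.109e-31 * (3.54e-9)^2)
= 36 * 4.3904e-67 / (8 * 9.109e-31 * 1.2532e-17)
= 1.7308e-19 J
= 1.0804 eV

1.0804


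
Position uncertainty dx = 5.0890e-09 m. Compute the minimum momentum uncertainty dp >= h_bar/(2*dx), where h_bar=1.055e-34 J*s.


dp = h_bar / (2 * dx)
= 1.055e-34 / (2 * 5.0890e-09)
= 1.055e-34 / 1.0178e-08
= 1.0365e-26 kg*m/s

1.0365e-26


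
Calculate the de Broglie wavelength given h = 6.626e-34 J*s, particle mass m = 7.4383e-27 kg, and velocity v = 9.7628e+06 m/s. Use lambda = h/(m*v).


lambda = h / (m * v)
= 6.626e-34 / (7.4383e-27 * 9.7628e+06)
= 6.626e-34 / 7.2619e-20
= 9.1244e-15 m

9.1244e-15


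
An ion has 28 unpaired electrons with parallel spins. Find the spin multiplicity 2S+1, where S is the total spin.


Total spin S = N * (1/2) = 28 * 0.5 = 14.0
Spin multiplicity = 2S + 1
= 2 * 14.0 + 1
= 29

29


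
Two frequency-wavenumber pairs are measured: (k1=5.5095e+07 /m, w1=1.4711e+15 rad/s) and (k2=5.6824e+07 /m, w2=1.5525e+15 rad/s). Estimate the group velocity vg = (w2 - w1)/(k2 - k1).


vg = (w2 - w1) / (k2 - k1)
= (1.5525e+15 - 1.4711e+15) / (5.6824e+07 - 5.5095e+07)
= 8.1400e+13 / 1.7290e+06
= 4.7079e+07 m/s

4.7079e+07


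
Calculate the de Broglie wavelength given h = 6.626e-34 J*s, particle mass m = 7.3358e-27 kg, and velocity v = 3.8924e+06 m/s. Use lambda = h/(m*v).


lambda = h / (m * v)
= 6.626e-34 / (7.3358e-27 * 3.8924e+06)
= 6.626e-34 / 2.8554e-20
= 2.3205e-14 m

2.3205e-14


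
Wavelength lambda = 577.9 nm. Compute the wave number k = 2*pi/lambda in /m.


k = 2 * pi / lambda
= 6.2832 / (577.9e-9)
= 6.2832 / 5.7790e-07
= 1.0872e+07 /m

1.0872e+07


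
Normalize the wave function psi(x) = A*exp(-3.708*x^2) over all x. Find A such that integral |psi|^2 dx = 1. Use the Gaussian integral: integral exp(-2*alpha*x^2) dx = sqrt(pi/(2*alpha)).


integral |psi|^2 dx = A^2 * sqrt(pi/(2*alpha)) = 1
A^2 = sqrt(2*alpha/pi)
= sqrt(2 * 3.708 / pi)
= 1.53642
A = sqrt(1.53642)
= 1.2395

1.2395


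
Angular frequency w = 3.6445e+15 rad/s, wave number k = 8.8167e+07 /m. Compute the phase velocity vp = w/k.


vp = w / k
= 3.6445e+15 / 8.8167e+07
= 4.1336e+07 m/s

4.1336e+07


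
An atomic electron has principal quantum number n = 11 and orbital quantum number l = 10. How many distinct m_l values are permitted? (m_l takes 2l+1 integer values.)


m_l ranges from -l to +l in integer steps
So m_l goes from -10 to +10
Count = 2l + 1 = 2*10 + 1
= 21

21


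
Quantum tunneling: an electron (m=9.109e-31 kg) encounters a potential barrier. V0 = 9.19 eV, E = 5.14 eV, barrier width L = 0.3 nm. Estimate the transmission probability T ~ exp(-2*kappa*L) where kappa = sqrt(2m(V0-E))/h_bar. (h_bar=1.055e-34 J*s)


V0 - E = 4.05 eV = 6.4881e-19 J
kappa = sqrt(2 * m * (V0-E)) / h_bar
= sqrt(2 * 9.109e-31 * 6.4881e-19) / 1.055e-34
= 1.0305e+10 /m
2*kappa*L = 2 * 1.0305e+10 * 0.3e-9
= 6.1831
T = exp(-6.1831) = 2.063971e-03

2.063971e-03


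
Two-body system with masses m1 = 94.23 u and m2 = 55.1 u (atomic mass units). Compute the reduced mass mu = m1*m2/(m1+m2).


mu = m1 * m2 / (m1 + m2)
= 94.23 * 55.1 / (94.23 + 55.1)
= 5192.073 / 149.33
= 34.7691 u

34.7691


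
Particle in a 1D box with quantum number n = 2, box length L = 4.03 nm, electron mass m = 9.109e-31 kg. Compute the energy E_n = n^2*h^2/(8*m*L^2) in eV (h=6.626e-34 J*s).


E = n^2 * h^2 / (8 * m * L^2)
= 2^2 * (6.626e-34)^2 / (8 * 9.109e-31 * (4.03e-9)^2)
= 4 * 4.3904e-67 / (8 * 9.109e-31 * 1.6241e-17)
= 1.4839e-20 J
= 0.0926 eV

0.0926


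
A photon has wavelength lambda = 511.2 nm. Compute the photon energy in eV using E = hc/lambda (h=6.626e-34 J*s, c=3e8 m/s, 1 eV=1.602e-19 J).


E = hc / lambda
= (6.626e-34)(3e8) / (511.2e-9)
= 1.9878e-25 / 5.1120e-07
= 3.8885e-19 J
Converting to eV: 3.8885e-19 / 1.602e-19
= 2.4273 eV

2.4273


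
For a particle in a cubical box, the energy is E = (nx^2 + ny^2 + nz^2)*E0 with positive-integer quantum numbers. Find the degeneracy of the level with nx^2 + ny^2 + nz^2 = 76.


Enumerate all (nx, ny, nz) with nx^2 + ny^2 + nz^2 = 76:
(2,6,6)
(6,2,6)
(6,6,2)
Total degeneracy = 3

3


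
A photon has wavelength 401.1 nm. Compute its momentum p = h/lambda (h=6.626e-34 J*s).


p = h / lambda
= 6.626e-34 / (401.1e-9)
= 6.626e-34 / 4.0110e-07
= 1.6520e-27 kg*m/s

1.6520e-27


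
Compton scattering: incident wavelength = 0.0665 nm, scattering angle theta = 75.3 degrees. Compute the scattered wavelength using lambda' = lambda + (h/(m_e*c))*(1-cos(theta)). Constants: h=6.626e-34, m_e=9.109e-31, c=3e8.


Compton wavelength: h/(m_e*c) = 2.4247e-12 m
d_lambda = 2.4247e-12 * (1 - cos(75.3 deg))
= 2.4247e-12 * 0.746242
= 1.8094e-12 m = 0.001809 nm
lambda' = 0.0665 + 0.001809
= 0.068309 nm

0.068309


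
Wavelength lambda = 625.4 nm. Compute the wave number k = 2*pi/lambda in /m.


k = 2 * pi / lambda
= 6.2832 / (625.4e-9)
= 6.2832 / 6.2540e-07
= 1.0047e+07 /m

1.0047e+07


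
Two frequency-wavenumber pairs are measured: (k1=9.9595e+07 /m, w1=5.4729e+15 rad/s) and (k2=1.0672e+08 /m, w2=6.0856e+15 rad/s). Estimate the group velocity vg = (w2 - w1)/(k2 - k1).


vg = (w2 - w1) / (k2 - k1)
= (6.0856e+15 - 5.4729e+15) / (1.0672e+08 - 9.9595e+07)
= 6.1270e+14 / 7.1250e+06
= 8.5993e+07 m/s

8.5993e+07


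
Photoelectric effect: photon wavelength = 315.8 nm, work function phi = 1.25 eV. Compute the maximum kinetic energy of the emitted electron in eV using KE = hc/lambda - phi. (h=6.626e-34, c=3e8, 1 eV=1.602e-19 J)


E_photon = hc / lambda
= (6.626e-34)(3e8) / (315.8e-9)
= 6.2945e-19 J
= 3.9291 eV
KE = E_photon - phi
= 3.9291 - 1.25
= 2.6791 eV

2.6791


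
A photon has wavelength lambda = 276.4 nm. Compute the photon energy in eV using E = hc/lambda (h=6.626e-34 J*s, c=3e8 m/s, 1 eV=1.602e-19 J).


E = hc / lambda
= (6.626e-34)(3e8) / (276.4e-9)
= 1.9878e-25 / 2.7640e-07
= 7.1918e-19 J
Converting to eV: 7.1918e-19 / 1.602e-19
= 4.4892 eV

4.4892


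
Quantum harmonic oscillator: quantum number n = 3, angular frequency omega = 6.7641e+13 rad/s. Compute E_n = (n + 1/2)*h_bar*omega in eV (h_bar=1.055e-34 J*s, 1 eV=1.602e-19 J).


E = (n + 1/2) * h_bar * omega
= (3 + 0.5) * 1.055e-34 * 6.7641e+13
= 3.5 * 7.1361e-21
= 2.4976e-20 J
= 0.1559 eV

0.1559


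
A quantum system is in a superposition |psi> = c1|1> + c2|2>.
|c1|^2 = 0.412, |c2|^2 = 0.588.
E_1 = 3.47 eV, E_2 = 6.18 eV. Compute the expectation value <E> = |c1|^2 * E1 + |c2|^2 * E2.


<E> = |c1|^2 * E1 + |c2|^2 * E2
= 0.412 * 3.47 + 0.588 * 6.18
= 1.4296 + 3.6338
= 5.0635 eV

5.0635


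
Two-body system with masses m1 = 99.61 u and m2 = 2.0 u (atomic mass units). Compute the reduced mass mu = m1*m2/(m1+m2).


mu = m1 * m2 / (m1 + m2)
= 99.61 * 2.0 / (99.61 + 2.0)
= 199.22 / 101.61
= 1.9606 u

1.9606


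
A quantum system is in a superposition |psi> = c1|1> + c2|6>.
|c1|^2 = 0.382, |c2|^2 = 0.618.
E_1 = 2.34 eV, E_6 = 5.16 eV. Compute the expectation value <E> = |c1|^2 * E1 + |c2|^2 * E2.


<E> = |c1|^2 * E1 + |c2|^2 * E2
= 0.382 * 2.34 + 0.618 * 5.16
= 0.8939 + 3.1889
= 4.0828 eV

4.0828


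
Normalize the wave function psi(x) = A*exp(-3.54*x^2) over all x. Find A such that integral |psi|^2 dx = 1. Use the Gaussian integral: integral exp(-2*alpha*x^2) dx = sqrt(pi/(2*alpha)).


integral |psi|^2 dx = A^2 * sqrt(pi/(2*alpha)) = 1
A^2 = sqrt(2*alpha/pi)
= sqrt(2 * 3.54 / pi)
= 1.501211
A = sqrt(1.501211)
= 1.2252

1.2252


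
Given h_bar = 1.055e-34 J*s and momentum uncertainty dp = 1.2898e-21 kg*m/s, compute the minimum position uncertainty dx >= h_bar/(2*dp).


dx = h_bar / (2 * dp)
= 1.055e-34 / (2 * 1.2898e-21)
= 1.055e-34 / 2.5796e-21
= 4.0898e-14 m

4.0898e-14


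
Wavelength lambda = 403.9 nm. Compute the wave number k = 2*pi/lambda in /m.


k = 2 * pi / lambda
= 6.2832 / (403.9e-9)
= 6.2832 / 4.0390e-07
= 1.5556e+07 /m

1.5556e+07
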